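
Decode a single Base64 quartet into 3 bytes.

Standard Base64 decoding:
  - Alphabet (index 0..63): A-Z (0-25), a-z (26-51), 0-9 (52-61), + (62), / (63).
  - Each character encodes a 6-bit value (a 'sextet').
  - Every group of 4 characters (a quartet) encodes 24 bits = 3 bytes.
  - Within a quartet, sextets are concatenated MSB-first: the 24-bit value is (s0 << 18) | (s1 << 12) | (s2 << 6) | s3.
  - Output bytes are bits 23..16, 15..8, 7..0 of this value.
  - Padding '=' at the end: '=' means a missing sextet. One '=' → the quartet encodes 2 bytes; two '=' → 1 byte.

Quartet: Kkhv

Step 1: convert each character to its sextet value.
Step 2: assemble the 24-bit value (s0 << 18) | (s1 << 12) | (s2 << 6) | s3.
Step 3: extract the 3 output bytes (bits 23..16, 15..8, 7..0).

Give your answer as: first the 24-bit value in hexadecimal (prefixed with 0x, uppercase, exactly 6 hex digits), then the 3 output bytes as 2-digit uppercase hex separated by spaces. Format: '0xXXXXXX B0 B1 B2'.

Sextets: K=10, k=36, h=33, v=47
24-bit: (10<<18) | (36<<12) | (33<<6) | 47
      = 0x280000 | 0x024000 | 0x000840 | 0x00002F
      = 0x2A486F
Bytes: (v>>16)&0xFF=2A, (v>>8)&0xFF=48, v&0xFF=6F

Answer: 0x2A486F 2A 48 6F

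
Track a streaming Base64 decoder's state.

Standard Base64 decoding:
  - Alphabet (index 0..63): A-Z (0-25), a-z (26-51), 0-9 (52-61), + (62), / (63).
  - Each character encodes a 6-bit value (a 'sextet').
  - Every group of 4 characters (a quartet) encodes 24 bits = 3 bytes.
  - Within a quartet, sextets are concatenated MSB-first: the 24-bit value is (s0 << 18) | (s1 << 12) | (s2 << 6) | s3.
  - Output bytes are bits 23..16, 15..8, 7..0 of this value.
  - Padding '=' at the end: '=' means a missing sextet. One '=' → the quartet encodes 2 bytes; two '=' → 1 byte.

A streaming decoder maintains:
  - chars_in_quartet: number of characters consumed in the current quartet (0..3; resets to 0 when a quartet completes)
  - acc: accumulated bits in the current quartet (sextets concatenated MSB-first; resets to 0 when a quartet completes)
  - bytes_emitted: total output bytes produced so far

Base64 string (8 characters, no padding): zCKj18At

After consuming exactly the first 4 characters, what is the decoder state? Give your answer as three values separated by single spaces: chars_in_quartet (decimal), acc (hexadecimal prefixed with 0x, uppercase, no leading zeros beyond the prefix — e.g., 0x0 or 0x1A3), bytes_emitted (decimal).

After char 0 ('z'=51): chars_in_quartet=1 acc=0x33 bytes_emitted=0
After char 1 ('C'=2): chars_in_quartet=2 acc=0xCC2 bytes_emitted=0
After char 2 ('K'=10): chars_in_quartet=3 acc=0x3308A bytes_emitted=0
After char 3 ('j'=35): chars_in_quartet=4 acc=0xCC22A3 -> emit CC 22 A3, reset; bytes_emitted=3

Answer: 0 0x0 3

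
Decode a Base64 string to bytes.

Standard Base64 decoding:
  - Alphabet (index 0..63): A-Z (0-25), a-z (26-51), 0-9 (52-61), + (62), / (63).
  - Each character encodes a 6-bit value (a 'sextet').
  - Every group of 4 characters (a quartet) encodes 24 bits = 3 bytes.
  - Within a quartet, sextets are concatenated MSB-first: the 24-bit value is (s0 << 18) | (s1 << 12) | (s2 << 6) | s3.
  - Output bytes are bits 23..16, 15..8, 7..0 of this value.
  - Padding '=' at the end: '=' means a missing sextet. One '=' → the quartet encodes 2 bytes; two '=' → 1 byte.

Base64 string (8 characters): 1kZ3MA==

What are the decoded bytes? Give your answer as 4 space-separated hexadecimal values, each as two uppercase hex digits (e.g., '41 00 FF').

After char 0 ('1'=53): chars_in_quartet=1 acc=0x35 bytes_emitted=0
After char 1 ('k'=36): chars_in_quartet=2 acc=0xD64 bytes_emitted=0
After char 2 ('Z'=25): chars_in_quartet=3 acc=0x35919 bytes_emitted=0
After char 3 ('3'=55): chars_in_quartet=4 acc=0xD64677 -> emit D6 46 77, reset; bytes_emitted=3
After char 4 ('M'=12): chars_in_quartet=1 acc=0xC bytes_emitted=3
After char 5 ('A'=0): chars_in_quartet=2 acc=0x300 bytes_emitted=3
Padding '==': partial quartet acc=0x300 -> emit 30; bytes_emitted=4

Answer: D6 46 77 30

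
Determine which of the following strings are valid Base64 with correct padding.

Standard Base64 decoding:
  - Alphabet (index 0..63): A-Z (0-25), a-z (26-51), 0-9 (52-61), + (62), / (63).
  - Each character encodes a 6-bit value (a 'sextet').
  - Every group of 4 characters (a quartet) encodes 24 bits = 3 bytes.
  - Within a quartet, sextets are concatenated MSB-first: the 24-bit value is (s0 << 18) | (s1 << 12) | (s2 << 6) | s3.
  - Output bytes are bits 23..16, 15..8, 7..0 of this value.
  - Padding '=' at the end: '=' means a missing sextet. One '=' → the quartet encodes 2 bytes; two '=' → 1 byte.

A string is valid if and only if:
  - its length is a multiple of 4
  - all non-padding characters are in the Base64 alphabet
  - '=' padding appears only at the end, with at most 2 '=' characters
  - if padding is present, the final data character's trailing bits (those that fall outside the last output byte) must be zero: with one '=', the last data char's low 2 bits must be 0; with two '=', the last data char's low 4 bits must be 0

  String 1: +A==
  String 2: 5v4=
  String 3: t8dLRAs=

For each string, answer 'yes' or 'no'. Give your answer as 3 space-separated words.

Answer: yes yes yes

Derivation:
String 1: '+A==' → valid
String 2: '5v4=' → valid
String 3: 't8dLRAs=' → valid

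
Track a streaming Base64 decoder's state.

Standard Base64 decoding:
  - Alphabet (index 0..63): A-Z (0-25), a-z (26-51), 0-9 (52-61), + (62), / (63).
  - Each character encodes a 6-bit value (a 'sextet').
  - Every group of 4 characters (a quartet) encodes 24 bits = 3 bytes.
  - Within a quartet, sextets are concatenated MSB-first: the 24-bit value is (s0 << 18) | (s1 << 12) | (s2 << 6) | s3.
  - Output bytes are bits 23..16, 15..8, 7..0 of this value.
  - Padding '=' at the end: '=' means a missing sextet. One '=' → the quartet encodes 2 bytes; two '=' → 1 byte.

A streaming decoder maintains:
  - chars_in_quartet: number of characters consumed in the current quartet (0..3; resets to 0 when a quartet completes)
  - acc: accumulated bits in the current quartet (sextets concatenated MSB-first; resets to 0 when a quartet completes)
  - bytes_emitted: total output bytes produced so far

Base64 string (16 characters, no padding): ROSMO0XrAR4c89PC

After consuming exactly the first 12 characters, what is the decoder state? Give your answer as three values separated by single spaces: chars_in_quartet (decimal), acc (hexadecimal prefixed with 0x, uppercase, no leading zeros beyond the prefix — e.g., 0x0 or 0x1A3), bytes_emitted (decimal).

After char 0 ('R'=17): chars_in_quartet=1 acc=0x11 bytes_emitted=0
After char 1 ('O'=14): chars_in_quartet=2 acc=0x44E bytes_emitted=0
After char 2 ('S'=18): chars_in_quartet=3 acc=0x11392 bytes_emitted=0
After char 3 ('M'=12): chars_in_quartet=4 acc=0x44E48C -> emit 44 E4 8C, reset; bytes_emitted=3
After char 4 ('O'=14): chars_in_quartet=1 acc=0xE bytes_emitted=3
After char 5 ('0'=52): chars_in_quartet=2 acc=0x3B4 bytes_emitted=3
After char 6 ('X'=23): chars_in_quartet=3 acc=0xED17 bytes_emitted=3
After char 7 ('r'=43): chars_in_quartet=4 acc=0x3B45EB -> emit 3B 45 EB, reset; bytes_emitted=6
After char 8 ('A'=0): chars_in_quartet=1 acc=0x0 bytes_emitted=6
After char 9 ('R'=17): chars_in_quartet=2 acc=0x11 bytes_emitted=6
After char 10 ('4'=56): chars_in_quartet=3 acc=0x478 bytes_emitted=6
After char 11 ('c'=28): chars_in_quartet=4 acc=0x11E1C -> emit 01 1E 1C, reset; bytes_emitted=9

Answer: 0 0x0 9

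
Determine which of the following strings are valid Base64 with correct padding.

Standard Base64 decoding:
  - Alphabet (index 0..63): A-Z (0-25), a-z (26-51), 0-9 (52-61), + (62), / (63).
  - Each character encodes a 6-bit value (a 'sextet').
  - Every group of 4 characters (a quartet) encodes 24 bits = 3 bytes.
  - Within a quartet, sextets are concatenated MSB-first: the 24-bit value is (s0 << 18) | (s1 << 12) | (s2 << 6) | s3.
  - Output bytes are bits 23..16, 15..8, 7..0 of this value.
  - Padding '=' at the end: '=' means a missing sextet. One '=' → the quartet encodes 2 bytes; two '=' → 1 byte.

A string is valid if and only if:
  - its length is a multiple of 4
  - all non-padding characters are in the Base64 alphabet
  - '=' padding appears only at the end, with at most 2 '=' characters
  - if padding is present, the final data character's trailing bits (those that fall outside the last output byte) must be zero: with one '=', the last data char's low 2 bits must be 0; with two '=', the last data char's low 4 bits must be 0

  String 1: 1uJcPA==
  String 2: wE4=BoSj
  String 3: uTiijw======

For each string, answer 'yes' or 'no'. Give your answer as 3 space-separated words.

Answer: yes no no

Derivation:
String 1: '1uJcPA==' → valid
String 2: 'wE4=BoSj' → invalid (bad char(s): ['=']; '=' in middle)
String 3: 'uTiijw======' → invalid (6 pad chars (max 2))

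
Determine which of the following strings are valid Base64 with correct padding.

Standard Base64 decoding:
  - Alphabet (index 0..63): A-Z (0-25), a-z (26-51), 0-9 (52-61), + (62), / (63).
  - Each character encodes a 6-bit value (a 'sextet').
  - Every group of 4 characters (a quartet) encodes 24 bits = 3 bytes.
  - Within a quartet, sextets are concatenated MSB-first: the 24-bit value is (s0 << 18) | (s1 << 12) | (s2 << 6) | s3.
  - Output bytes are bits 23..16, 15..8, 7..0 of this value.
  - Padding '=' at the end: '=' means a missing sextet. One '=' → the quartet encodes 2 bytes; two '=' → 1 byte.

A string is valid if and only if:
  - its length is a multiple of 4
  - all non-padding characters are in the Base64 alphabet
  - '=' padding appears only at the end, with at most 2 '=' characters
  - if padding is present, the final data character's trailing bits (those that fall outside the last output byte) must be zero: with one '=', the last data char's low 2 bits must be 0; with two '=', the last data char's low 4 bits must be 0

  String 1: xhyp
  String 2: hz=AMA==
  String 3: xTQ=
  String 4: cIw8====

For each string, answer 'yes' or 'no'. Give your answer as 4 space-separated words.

String 1: 'xhyp' → valid
String 2: 'hz=AMA==' → invalid (bad char(s): ['=']; '=' in middle)
String 3: 'xTQ=' → valid
String 4: 'cIw8====' → invalid (4 pad chars (max 2))

Answer: yes no yes no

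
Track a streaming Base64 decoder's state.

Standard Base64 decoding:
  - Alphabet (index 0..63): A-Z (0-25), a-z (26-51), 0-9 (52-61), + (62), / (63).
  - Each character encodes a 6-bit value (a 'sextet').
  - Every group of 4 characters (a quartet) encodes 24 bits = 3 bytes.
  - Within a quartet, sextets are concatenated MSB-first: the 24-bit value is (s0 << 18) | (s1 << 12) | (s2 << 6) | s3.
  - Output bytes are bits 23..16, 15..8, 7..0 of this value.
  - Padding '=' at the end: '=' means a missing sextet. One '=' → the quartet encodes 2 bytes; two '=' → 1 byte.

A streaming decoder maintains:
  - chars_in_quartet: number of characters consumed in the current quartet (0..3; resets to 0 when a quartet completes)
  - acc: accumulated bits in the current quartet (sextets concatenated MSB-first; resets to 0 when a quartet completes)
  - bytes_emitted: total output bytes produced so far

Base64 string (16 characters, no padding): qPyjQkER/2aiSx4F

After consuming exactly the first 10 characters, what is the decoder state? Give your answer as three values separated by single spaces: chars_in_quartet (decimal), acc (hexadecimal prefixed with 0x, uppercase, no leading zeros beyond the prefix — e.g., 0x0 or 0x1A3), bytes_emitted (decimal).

After char 0 ('q'=42): chars_in_quartet=1 acc=0x2A bytes_emitted=0
After char 1 ('P'=15): chars_in_quartet=2 acc=0xA8F bytes_emitted=0
After char 2 ('y'=50): chars_in_quartet=3 acc=0x2A3F2 bytes_emitted=0
After char 3 ('j'=35): chars_in_quartet=4 acc=0xA8FCA3 -> emit A8 FC A3, reset; bytes_emitted=3
After char 4 ('Q'=16): chars_in_quartet=1 acc=0x10 bytes_emitted=3
After char 5 ('k'=36): chars_in_quartet=2 acc=0x424 bytes_emitted=3
After char 6 ('E'=4): chars_in_quartet=3 acc=0x10904 bytes_emitted=3
After char 7 ('R'=17): chars_in_quartet=4 acc=0x424111 -> emit 42 41 11, reset; bytes_emitted=6
After char 8 ('/'=63): chars_in_quartet=1 acc=0x3F bytes_emitted=6
After char 9 ('2'=54): chars_in_quartet=2 acc=0xFF6 bytes_emitted=6

Answer: 2 0xFF6 6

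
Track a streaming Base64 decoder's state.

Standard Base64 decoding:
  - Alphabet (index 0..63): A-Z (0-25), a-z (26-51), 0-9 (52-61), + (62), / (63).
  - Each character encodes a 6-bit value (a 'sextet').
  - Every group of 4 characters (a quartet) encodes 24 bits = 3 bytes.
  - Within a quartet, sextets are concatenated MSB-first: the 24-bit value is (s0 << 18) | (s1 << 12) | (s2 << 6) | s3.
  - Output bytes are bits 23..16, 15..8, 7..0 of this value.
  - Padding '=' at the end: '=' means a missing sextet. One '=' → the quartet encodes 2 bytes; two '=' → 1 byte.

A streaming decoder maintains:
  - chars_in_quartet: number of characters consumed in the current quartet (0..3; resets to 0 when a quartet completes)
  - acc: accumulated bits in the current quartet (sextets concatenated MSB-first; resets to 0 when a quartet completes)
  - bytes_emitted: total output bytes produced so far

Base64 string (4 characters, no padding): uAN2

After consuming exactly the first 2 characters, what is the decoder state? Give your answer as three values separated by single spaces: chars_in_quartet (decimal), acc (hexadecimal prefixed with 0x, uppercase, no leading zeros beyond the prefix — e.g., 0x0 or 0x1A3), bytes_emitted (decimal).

Answer: 2 0xB80 0

Derivation:
After char 0 ('u'=46): chars_in_quartet=1 acc=0x2E bytes_emitted=0
After char 1 ('A'=0): chars_in_quartet=2 acc=0xB80 bytes_emitted=0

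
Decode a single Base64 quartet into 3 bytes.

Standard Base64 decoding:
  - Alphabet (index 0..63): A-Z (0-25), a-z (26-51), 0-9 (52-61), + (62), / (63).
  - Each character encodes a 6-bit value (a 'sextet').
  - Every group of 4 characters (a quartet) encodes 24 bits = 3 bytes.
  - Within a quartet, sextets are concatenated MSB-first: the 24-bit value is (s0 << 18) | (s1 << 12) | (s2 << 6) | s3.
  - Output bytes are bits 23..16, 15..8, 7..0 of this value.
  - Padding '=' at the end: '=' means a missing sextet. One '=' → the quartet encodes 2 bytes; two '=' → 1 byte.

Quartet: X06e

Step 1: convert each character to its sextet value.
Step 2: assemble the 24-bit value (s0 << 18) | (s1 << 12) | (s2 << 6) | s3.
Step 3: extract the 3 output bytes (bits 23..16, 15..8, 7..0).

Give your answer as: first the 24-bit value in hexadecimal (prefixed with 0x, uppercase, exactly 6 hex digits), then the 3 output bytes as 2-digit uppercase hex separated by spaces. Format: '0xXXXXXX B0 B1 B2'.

Sextets: X=23, 0=52, 6=58, e=30
24-bit: (23<<18) | (52<<12) | (58<<6) | 30
      = 0x5C0000 | 0x034000 | 0x000E80 | 0x00001E
      = 0x5F4E9E
Bytes: (v>>16)&0xFF=5F, (v>>8)&0xFF=4E, v&0xFF=9E

Answer: 0x5F4E9E 5F 4E 9E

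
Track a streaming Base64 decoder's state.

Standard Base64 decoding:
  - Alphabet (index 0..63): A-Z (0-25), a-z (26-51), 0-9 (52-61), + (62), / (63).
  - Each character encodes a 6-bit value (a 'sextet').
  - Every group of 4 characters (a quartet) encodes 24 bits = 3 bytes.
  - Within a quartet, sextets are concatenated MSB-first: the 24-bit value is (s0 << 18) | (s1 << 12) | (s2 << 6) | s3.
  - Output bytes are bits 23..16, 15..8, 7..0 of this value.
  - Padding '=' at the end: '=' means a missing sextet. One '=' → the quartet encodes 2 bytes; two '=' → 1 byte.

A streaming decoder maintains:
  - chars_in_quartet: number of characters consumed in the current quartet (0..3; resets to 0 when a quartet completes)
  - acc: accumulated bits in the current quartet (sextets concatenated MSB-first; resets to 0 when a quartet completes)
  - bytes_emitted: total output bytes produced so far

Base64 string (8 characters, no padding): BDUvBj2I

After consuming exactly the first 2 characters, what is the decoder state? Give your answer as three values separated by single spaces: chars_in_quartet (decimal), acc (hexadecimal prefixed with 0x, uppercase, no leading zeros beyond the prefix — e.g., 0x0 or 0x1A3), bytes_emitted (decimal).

After char 0 ('B'=1): chars_in_quartet=1 acc=0x1 bytes_emitted=0
After char 1 ('D'=3): chars_in_quartet=2 acc=0x43 bytes_emitted=0

Answer: 2 0x43 0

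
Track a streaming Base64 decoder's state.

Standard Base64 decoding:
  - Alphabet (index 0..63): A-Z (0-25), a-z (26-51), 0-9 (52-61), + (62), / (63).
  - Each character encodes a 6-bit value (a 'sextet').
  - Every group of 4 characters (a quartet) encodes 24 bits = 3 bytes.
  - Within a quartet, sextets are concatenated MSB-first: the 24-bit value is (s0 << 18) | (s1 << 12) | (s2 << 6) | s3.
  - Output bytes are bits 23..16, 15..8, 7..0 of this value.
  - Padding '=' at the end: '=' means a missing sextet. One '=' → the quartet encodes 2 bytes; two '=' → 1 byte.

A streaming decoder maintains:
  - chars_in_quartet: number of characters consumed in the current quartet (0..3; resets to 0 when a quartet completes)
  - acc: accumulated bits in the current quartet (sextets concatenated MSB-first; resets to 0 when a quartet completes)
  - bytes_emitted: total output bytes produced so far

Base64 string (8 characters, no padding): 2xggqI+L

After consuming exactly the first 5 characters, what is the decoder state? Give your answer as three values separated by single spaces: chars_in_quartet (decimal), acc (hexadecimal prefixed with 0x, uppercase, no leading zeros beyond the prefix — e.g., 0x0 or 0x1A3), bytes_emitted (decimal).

Answer: 1 0x2A 3

Derivation:
After char 0 ('2'=54): chars_in_quartet=1 acc=0x36 bytes_emitted=0
After char 1 ('x'=49): chars_in_quartet=2 acc=0xDB1 bytes_emitted=0
After char 2 ('g'=32): chars_in_quartet=3 acc=0x36C60 bytes_emitted=0
After char 3 ('g'=32): chars_in_quartet=4 acc=0xDB1820 -> emit DB 18 20, reset; bytes_emitted=3
After char 4 ('q'=42): chars_in_quartet=1 acc=0x2A bytes_emitted=3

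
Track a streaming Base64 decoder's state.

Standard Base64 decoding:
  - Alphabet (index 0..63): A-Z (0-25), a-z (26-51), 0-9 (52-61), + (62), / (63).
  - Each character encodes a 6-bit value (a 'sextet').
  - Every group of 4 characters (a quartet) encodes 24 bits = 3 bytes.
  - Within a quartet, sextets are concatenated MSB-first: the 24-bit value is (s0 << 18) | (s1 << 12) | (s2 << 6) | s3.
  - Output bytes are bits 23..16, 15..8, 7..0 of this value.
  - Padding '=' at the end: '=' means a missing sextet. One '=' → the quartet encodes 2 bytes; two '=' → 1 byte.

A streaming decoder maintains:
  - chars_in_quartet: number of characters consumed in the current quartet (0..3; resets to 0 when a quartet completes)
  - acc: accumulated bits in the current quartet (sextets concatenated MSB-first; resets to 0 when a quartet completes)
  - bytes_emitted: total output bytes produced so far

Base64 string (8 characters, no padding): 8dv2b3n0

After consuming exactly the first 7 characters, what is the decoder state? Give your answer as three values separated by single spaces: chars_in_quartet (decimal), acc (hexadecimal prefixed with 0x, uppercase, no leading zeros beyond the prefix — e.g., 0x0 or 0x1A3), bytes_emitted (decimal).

After char 0 ('8'=60): chars_in_quartet=1 acc=0x3C bytes_emitted=0
After char 1 ('d'=29): chars_in_quartet=2 acc=0xF1D bytes_emitted=0
After char 2 ('v'=47): chars_in_quartet=3 acc=0x3C76F bytes_emitted=0
After char 3 ('2'=54): chars_in_quartet=4 acc=0xF1DBF6 -> emit F1 DB F6, reset; bytes_emitted=3
After char 4 ('b'=27): chars_in_quartet=1 acc=0x1B bytes_emitted=3
After char 5 ('3'=55): chars_in_quartet=2 acc=0x6F7 bytes_emitted=3
After char 6 ('n'=39): chars_in_quartet=3 acc=0x1BDE7 bytes_emitted=3

Answer: 3 0x1BDE7 3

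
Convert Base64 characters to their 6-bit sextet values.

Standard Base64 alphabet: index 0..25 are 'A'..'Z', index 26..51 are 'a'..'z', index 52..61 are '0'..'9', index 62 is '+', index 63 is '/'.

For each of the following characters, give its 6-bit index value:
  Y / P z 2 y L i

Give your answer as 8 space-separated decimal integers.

'Y': A..Z range, ord('Y') − ord('A') = 24
'/': index 63
'P': A..Z range, ord('P') − ord('A') = 15
'z': a..z range, 26 + ord('z') − ord('a') = 51
'2': 0..9 range, 52 + ord('2') − ord('0') = 54
'y': a..z range, 26 + ord('y') − ord('a') = 50
'L': A..Z range, ord('L') − ord('A') = 11
'i': a..z range, 26 + ord('i') − ord('a') = 34

Answer: 24 63 15 51 54 50 11 34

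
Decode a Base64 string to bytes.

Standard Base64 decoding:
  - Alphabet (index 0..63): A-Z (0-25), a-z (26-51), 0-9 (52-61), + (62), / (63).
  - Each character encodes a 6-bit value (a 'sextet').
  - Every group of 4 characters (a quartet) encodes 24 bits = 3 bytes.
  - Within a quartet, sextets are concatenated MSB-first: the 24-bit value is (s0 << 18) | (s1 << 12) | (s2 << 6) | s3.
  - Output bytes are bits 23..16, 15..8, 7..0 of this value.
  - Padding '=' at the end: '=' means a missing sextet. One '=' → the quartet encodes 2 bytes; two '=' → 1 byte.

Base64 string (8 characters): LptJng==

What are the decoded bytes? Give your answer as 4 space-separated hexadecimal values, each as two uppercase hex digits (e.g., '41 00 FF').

After char 0 ('L'=11): chars_in_quartet=1 acc=0xB bytes_emitted=0
After char 1 ('p'=41): chars_in_quartet=2 acc=0x2E9 bytes_emitted=0
After char 2 ('t'=45): chars_in_quartet=3 acc=0xBA6D bytes_emitted=0
After char 3 ('J'=9): chars_in_quartet=4 acc=0x2E9B49 -> emit 2E 9B 49, reset; bytes_emitted=3
After char 4 ('n'=39): chars_in_quartet=1 acc=0x27 bytes_emitted=3
After char 5 ('g'=32): chars_in_quartet=2 acc=0x9E0 bytes_emitted=3
Padding '==': partial quartet acc=0x9E0 -> emit 9E; bytes_emitted=4

Answer: 2E 9B 49 9E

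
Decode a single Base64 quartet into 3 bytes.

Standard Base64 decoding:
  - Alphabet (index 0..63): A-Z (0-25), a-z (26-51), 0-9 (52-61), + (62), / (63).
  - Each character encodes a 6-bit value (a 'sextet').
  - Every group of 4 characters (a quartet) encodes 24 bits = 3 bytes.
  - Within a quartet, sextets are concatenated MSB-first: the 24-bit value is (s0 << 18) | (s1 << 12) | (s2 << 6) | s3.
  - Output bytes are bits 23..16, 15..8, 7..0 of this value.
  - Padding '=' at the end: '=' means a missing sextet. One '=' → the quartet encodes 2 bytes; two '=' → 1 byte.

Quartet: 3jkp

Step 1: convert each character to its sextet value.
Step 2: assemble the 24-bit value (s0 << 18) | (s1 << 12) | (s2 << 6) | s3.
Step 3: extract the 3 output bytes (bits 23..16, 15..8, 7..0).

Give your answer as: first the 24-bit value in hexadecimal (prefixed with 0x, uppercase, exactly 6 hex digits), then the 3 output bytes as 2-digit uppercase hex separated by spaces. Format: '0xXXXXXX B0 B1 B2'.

Sextets: 3=55, j=35, k=36, p=41
24-bit: (55<<18) | (35<<12) | (36<<6) | 41
      = 0xDC0000 | 0x023000 | 0x000900 | 0x000029
      = 0xDE3929
Bytes: (v>>16)&0xFF=DE, (v>>8)&0xFF=39, v&0xFF=29

Answer: 0xDE3929 DE 39 29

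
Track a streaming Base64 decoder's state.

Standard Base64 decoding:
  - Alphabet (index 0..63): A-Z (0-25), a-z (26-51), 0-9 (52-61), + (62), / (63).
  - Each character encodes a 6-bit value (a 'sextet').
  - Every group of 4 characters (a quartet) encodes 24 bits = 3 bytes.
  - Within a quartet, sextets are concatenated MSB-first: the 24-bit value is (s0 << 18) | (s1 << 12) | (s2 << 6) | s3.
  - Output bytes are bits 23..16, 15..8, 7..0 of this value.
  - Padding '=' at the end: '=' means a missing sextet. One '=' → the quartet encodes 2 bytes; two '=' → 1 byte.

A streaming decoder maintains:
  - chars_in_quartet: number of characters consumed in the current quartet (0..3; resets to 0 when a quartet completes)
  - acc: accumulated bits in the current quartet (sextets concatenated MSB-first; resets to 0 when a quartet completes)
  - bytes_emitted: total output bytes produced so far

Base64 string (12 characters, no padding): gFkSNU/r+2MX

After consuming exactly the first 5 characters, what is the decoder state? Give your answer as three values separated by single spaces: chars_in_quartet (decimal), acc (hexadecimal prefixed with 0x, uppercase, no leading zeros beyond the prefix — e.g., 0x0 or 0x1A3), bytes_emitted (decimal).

Answer: 1 0xD 3

Derivation:
After char 0 ('g'=32): chars_in_quartet=1 acc=0x20 bytes_emitted=0
After char 1 ('F'=5): chars_in_quartet=2 acc=0x805 bytes_emitted=0
After char 2 ('k'=36): chars_in_quartet=3 acc=0x20164 bytes_emitted=0
After char 3 ('S'=18): chars_in_quartet=4 acc=0x805912 -> emit 80 59 12, reset; bytes_emitted=3
After char 4 ('N'=13): chars_in_quartet=1 acc=0xD bytes_emitted=3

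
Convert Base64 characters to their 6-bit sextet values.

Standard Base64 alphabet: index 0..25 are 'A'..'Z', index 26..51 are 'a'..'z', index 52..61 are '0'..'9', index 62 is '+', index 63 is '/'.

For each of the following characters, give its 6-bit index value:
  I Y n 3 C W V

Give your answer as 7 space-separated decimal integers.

Answer: 8 24 39 55 2 22 21

Derivation:
'I': A..Z range, ord('I') − ord('A') = 8
'Y': A..Z range, ord('Y') − ord('A') = 24
'n': a..z range, 26 + ord('n') − ord('a') = 39
'3': 0..9 range, 52 + ord('3') − ord('0') = 55
'C': A..Z range, ord('C') − ord('A') = 2
'W': A..Z range, ord('W') − ord('A') = 22
'V': A..Z range, ord('V') − ord('A') = 21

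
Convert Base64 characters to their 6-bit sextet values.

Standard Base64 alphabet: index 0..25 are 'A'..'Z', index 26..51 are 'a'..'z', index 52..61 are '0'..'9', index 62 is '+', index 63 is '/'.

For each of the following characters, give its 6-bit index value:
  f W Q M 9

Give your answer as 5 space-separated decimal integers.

Answer: 31 22 16 12 61

Derivation:
'f': a..z range, 26 + ord('f') − ord('a') = 31
'W': A..Z range, ord('W') − ord('A') = 22
'Q': A..Z range, ord('Q') − ord('A') = 16
'M': A..Z range, ord('M') − ord('A') = 12
'9': 0..9 range, 52 + ord('9') − ord('0') = 61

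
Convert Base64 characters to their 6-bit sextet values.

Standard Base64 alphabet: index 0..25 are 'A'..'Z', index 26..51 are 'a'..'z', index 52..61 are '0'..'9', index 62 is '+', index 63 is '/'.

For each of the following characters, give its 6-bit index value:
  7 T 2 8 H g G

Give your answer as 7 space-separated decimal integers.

Answer: 59 19 54 60 7 32 6

Derivation:
'7': 0..9 range, 52 + ord('7') − ord('0') = 59
'T': A..Z range, ord('T') − ord('A') = 19
'2': 0..9 range, 52 + ord('2') − ord('0') = 54
'8': 0..9 range, 52 + ord('8') − ord('0') = 60
'H': A..Z range, ord('H') − ord('A') = 7
'g': a..z range, 26 + ord('g') − ord('a') = 32
'G': A..Z range, ord('G') − ord('A') = 6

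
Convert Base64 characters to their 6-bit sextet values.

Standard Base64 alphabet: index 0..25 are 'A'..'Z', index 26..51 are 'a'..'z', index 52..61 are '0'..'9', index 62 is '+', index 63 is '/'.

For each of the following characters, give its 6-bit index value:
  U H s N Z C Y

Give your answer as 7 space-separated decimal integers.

Answer: 20 7 44 13 25 2 24

Derivation:
'U': A..Z range, ord('U') − ord('A') = 20
'H': A..Z range, ord('H') − ord('A') = 7
's': a..z range, 26 + ord('s') − ord('a') = 44
'N': A..Z range, ord('N') − ord('A') = 13
'Z': A..Z range, ord('Z') − ord('A') = 25
'C': A..Z range, ord('C') − ord('A') = 2
'Y': A..Z range, ord('Y') − ord('A') = 24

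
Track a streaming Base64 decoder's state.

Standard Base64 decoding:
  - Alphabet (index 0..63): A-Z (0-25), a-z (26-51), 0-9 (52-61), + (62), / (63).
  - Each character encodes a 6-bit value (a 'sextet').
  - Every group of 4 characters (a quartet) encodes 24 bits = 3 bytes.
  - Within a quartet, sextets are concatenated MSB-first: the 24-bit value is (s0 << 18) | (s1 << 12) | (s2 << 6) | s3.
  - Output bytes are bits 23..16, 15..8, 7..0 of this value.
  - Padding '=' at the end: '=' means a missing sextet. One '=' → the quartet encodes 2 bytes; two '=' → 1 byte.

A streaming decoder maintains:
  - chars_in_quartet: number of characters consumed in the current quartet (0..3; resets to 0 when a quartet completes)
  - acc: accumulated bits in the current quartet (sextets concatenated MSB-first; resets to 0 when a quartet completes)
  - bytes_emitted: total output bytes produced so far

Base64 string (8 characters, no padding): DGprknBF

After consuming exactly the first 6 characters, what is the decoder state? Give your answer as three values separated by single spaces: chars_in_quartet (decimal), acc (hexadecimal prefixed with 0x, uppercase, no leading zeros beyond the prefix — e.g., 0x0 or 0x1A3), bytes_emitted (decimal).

After char 0 ('D'=3): chars_in_quartet=1 acc=0x3 bytes_emitted=0
After char 1 ('G'=6): chars_in_quartet=2 acc=0xC6 bytes_emitted=0
After char 2 ('p'=41): chars_in_quartet=3 acc=0x31A9 bytes_emitted=0
After char 3 ('r'=43): chars_in_quartet=4 acc=0xC6A6B -> emit 0C 6A 6B, reset; bytes_emitted=3
After char 4 ('k'=36): chars_in_quartet=1 acc=0x24 bytes_emitted=3
After char 5 ('n'=39): chars_in_quartet=2 acc=0x927 bytes_emitted=3

Answer: 2 0x927 3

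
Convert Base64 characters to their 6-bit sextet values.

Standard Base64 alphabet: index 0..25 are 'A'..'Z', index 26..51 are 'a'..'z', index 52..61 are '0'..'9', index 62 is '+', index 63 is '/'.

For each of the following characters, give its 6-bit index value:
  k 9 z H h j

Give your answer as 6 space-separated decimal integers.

'k': a..z range, 26 + ord('k') − ord('a') = 36
'9': 0..9 range, 52 + ord('9') − ord('0') = 61
'z': a..z range, 26 + ord('z') − ord('a') = 51
'H': A..Z range, ord('H') − ord('A') = 7
'h': a..z range, 26 + ord('h') − ord('a') = 33
'j': a..z range, 26 + ord('j') − ord('a') = 35

Answer: 36 61 51 7 33 35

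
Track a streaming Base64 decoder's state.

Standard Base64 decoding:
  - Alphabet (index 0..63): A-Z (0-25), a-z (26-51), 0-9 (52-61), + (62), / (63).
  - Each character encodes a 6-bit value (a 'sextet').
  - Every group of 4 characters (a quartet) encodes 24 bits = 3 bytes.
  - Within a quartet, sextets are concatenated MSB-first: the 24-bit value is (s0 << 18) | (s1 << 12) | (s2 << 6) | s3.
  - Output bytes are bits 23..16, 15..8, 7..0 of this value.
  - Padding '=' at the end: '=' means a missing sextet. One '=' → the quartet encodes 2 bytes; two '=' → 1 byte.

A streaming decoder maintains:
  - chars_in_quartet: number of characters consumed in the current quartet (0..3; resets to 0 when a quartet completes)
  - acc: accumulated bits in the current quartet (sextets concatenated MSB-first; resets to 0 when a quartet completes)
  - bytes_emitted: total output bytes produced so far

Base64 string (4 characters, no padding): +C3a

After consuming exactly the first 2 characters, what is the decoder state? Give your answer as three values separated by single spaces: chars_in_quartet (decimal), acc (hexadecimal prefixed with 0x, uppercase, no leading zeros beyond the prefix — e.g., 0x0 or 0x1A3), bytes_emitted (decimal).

After char 0 ('+'=62): chars_in_quartet=1 acc=0x3E bytes_emitted=0
After char 1 ('C'=2): chars_in_quartet=2 acc=0xF82 bytes_emitted=0

Answer: 2 0xF82 0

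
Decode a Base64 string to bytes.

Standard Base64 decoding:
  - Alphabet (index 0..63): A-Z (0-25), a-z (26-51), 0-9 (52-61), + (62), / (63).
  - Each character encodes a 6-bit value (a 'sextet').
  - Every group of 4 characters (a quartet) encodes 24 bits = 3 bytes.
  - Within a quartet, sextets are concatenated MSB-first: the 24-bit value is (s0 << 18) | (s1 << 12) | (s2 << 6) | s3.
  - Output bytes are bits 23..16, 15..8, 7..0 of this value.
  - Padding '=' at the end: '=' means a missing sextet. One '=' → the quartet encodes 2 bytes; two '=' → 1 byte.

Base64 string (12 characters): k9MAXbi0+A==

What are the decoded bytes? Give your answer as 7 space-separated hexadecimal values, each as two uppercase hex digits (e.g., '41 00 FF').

Answer: 93 D3 00 5D B8 B4 F8

Derivation:
After char 0 ('k'=36): chars_in_quartet=1 acc=0x24 bytes_emitted=0
After char 1 ('9'=61): chars_in_quartet=2 acc=0x93D bytes_emitted=0
After char 2 ('M'=12): chars_in_quartet=3 acc=0x24F4C bytes_emitted=0
After char 3 ('A'=0): chars_in_quartet=4 acc=0x93D300 -> emit 93 D3 00, reset; bytes_emitted=3
After char 4 ('X'=23): chars_in_quartet=1 acc=0x17 bytes_emitted=3
After char 5 ('b'=27): chars_in_quartet=2 acc=0x5DB bytes_emitted=3
After char 6 ('i'=34): chars_in_quartet=3 acc=0x176E2 bytes_emitted=3
After char 7 ('0'=52): chars_in_quartet=4 acc=0x5DB8B4 -> emit 5D B8 B4, reset; bytes_emitted=6
After char 8 ('+'=62): chars_in_quartet=1 acc=0x3E bytes_emitted=6
After char 9 ('A'=0): chars_in_quartet=2 acc=0xF80 bytes_emitted=6
Padding '==': partial quartet acc=0xF80 -> emit F8; bytes_emitted=7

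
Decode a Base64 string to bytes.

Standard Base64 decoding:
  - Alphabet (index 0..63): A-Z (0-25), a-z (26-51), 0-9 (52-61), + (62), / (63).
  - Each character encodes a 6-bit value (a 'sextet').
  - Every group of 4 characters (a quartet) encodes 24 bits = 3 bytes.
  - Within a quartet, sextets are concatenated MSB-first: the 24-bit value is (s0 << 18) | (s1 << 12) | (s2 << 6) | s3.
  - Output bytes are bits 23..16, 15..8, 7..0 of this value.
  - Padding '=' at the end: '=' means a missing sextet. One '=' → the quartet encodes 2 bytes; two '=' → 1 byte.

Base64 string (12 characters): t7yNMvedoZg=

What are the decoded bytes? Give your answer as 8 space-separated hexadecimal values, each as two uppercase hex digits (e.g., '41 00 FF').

After char 0 ('t'=45): chars_in_quartet=1 acc=0x2D bytes_emitted=0
After char 1 ('7'=59): chars_in_quartet=2 acc=0xB7B bytes_emitted=0
After char 2 ('y'=50): chars_in_quartet=3 acc=0x2DEF2 bytes_emitted=0
After char 3 ('N'=13): chars_in_quartet=4 acc=0xB7BC8D -> emit B7 BC 8D, reset; bytes_emitted=3
After char 4 ('M'=12): chars_in_quartet=1 acc=0xC bytes_emitted=3
After char 5 ('v'=47): chars_in_quartet=2 acc=0x32F bytes_emitted=3
After char 6 ('e'=30): chars_in_quartet=3 acc=0xCBDE bytes_emitted=3
After char 7 ('d'=29): chars_in_quartet=4 acc=0x32F79D -> emit 32 F7 9D, reset; bytes_emitted=6
After char 8 ('o'=40): chars_in_quartet=1 acc=0x28 bytes_emitted=6
After char 9 ('Z'=25): chars_in_quartet=2 acc=0xA19 bytes_emitted=6
After char 10 ('g'=32): chars_in_quartet=3 acc=0x28660 bytes_emitted=6
Padding '=': partial quartet acc=0x28660 -> emit A1 98; bytes_emitted=8

Answer: B7 BC 8D 32 F7 9D A1 98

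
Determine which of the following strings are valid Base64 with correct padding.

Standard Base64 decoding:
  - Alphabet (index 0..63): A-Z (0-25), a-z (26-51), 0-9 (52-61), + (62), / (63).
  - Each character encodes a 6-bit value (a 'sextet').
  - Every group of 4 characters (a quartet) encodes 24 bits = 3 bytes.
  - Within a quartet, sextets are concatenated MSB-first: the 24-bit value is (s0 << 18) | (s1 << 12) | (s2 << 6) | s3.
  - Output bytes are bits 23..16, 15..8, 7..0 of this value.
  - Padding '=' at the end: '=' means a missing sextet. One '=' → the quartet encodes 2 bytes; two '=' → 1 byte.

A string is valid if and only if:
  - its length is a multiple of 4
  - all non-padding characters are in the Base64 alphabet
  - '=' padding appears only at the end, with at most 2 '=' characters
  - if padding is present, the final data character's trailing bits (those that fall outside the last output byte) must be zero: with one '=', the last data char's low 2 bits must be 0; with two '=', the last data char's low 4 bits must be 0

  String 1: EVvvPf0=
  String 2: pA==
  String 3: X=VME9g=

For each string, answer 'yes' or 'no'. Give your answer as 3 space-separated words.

String 1: 'EVvvPf0=' → valid
String 2: 'pA==' → valid
String 3: 'X=VME9g=' → invalid (bad char(s): ['=']; '=' in middle)

Answer: yes yes no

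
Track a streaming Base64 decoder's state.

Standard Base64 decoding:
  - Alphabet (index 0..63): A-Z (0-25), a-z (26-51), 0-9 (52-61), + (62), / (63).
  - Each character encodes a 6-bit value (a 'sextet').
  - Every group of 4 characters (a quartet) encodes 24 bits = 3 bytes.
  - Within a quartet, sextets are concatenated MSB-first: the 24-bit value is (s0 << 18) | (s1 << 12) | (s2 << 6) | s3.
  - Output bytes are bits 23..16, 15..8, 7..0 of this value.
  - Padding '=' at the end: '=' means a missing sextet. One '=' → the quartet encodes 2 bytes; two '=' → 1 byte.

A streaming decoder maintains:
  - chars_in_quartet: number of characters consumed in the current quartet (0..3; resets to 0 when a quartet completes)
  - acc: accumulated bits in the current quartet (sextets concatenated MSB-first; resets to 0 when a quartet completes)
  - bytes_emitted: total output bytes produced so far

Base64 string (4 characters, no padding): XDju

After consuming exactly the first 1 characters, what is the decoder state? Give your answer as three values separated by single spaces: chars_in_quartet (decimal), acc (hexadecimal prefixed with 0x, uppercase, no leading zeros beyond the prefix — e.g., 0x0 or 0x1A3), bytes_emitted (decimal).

After char 0 ('X'=23): chars_in_quartet=1 acc=0x17 bytes_emitted=0

Answer: 1 0x17 0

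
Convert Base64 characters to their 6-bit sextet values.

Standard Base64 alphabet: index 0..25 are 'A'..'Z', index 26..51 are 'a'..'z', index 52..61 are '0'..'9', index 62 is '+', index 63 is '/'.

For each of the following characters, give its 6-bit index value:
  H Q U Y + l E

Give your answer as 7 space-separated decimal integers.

'H': A..Z range, ord('H') − ord('A') = 7
'Q': A..Z range, ord('Q') − ord('A') = 16
'U': A..Z range, ord('U') − ord('A') = 20
'Y': A..Z range, ord('Y') − ord('A') = 24
'+': index 62
'l': a..z range, 26 + ord('l') − ord('a') = 37
'E': A..Z range, ord('E') − ord('A') = 4

Answer: 7 16 20 24 62 37 4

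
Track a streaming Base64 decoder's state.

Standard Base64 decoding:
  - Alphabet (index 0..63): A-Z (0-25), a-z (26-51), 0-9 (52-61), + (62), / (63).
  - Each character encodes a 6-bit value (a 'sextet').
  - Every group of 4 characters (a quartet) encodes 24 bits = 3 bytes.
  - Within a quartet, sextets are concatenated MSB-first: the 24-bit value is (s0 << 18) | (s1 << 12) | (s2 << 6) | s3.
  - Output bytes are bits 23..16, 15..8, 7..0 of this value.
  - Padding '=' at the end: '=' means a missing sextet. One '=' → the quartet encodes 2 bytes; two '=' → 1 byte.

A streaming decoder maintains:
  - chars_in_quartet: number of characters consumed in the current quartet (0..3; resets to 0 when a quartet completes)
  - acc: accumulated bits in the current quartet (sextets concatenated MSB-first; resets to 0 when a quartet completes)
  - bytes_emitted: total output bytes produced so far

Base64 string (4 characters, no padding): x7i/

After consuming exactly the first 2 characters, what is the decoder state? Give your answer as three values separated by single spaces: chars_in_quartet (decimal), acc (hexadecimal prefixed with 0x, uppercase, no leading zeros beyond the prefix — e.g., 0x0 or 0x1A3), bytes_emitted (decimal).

After char 0 ('x'=49): chars_in_quartet=1 acc=0x31 bytes_emitted=0
After char 1 ('7'=59): chars_in_quartet=2 acc=0xC7B bytes_emitted=0

Answer: 2 0xC7B 0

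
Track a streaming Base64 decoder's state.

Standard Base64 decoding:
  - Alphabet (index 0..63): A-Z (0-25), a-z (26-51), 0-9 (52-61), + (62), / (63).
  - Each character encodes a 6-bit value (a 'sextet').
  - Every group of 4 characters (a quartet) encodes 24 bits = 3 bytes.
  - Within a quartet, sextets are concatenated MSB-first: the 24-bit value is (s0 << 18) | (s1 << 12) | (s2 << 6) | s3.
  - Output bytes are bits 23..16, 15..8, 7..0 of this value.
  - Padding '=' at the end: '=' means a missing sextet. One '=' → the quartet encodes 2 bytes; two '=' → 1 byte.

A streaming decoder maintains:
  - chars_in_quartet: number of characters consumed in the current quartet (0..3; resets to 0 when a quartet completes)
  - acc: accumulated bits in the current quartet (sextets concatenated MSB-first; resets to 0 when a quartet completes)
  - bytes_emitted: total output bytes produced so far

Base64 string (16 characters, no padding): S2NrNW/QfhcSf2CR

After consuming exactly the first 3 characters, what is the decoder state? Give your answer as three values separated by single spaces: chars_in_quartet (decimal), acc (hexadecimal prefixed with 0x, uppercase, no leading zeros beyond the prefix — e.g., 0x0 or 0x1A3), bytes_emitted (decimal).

After char 0 ('S'=18): chars_in_quartet=1 acc=0x12 bytes_emitted=0
After char 1 ('2'=54): chars_in_quartet=2 acc=0x4B6 bytes_emitted=0
After char 2 ('N'=13): chars_in_quartet=3 acc=0x12D8D bytes_emitted=0

Answer: 3 0x12D8D 0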